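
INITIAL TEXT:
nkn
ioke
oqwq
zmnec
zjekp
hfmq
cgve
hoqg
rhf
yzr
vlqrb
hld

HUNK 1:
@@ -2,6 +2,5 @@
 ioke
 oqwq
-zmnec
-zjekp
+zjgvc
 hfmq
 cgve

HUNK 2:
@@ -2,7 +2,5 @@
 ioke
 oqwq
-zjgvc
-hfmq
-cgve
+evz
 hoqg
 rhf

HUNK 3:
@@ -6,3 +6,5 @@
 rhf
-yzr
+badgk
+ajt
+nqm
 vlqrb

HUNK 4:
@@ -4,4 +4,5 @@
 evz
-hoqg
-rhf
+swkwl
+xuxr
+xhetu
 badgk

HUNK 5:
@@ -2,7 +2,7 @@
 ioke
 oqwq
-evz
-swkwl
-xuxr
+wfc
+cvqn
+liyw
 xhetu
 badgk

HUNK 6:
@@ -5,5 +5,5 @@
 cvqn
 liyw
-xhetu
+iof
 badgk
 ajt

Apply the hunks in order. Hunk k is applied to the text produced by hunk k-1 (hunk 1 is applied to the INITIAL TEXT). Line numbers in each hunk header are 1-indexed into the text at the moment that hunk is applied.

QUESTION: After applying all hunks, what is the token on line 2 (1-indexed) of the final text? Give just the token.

Answer: ioke

Derivation:
Hunk 1: at line 2 remove [zmnec,zjekp] add [zjgvc] -> 11 lines: nkn ioke oqwq zjgvc hfmq cgve hoqg rhf yzr vlqrb hld
Hunk 2: at line 2 remove [zjgvc,hfmq,cgve] add [evz] -> 9 lines: nkn ioke oqwq evz hoqg rhf yzr vlqrb hld
Hunk 3: at line 6 remove [yzr] add [badgk,ajt,nqm] -> 11 lines: nkn ioke oqwq evz hoqg rhf badgk ajt nqm vlqrb hld
Hunk 4: at line 4 remove [hoqg,rhf] add [swkwl,xuxr,xhetu] -> 12 lines: nkn ioke oqwq evz swkwl xuxr xhetu badgk ajt nqm vlqrb hld
Hunk 5: at line 2 remove [evz,swkwl,xuxr] add [wfc,cvqn,liyw] -> 12 lines: nkn ioke oqwq wfc cvqn liyw xhetu badgk ajt nqm vlqrb hld
Hunk 6: at line 5 remove [xhetu] add [iof] -> 12 lines: nkn ioke oqwq wfc cvqn liyw iof badgk ajt nqm vlqrb hld
Final line 2: ioke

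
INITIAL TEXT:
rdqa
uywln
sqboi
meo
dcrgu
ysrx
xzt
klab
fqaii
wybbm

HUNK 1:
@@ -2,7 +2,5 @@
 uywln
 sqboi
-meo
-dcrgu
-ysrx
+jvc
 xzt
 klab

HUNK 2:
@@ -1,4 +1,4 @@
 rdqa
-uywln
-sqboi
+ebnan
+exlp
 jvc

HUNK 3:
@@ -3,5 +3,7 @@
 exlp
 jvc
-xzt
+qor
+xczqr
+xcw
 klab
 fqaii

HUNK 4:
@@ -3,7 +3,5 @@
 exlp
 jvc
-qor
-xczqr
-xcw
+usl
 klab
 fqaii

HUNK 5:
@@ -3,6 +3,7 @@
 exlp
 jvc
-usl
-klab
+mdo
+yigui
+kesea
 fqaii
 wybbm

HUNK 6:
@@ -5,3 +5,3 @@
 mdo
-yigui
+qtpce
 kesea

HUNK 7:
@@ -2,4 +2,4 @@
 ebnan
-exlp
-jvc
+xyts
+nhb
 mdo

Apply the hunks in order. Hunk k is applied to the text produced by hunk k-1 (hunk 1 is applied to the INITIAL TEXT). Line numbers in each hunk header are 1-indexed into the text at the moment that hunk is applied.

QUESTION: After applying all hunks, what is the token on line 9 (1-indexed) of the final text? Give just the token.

Answer: wybbm

Derivation:
Hunk 1: at line 2 remove [meo,dcrgu,ysrx] add [jvc] -> 8 lines: rdqa uywln sqboi jvc xzt klab fqaii wybbm
Hunk 2: at line 1 remove [uywln,sqboi] add [ebnan,exlp] -> 8 lines: rdqa ebnan exlp jvc xzt klab fqaii wybbm
Hunk 3: at line 3 remove [xzt] add [qor,xczqr,xcw] -> 10 lines: rdqa ebnan exlp jvc qor xczqr xcw klab fqaii wybbm
Hunk 4: at line 3 remove [qor,xczqr,xcw] add [usl] -> 8 lines: rdqa ebnan exlp jvc usl klab fqaii wybbm
Hunk 5: at line 3 remove [usl,klab] add [mdo,yigui,kesea] -> 9 lines: rdqa ebnan exlp jvc mdo yigui kesea fqaii wybbm
Hunk 6: at line 5 remove [yigui] add [qtpce] -> 9 lines: rdqa ebnan exlp jvc mdo qtpce kesea fqaii wybbm
Hunk 7: at line 2 remove [exlp,jvc] add [xyts,nhb] -> 9 lines: rdqa ebnan xyts nhb mdo qtpce kesea fqaii wybbm
Final line 9: wybbm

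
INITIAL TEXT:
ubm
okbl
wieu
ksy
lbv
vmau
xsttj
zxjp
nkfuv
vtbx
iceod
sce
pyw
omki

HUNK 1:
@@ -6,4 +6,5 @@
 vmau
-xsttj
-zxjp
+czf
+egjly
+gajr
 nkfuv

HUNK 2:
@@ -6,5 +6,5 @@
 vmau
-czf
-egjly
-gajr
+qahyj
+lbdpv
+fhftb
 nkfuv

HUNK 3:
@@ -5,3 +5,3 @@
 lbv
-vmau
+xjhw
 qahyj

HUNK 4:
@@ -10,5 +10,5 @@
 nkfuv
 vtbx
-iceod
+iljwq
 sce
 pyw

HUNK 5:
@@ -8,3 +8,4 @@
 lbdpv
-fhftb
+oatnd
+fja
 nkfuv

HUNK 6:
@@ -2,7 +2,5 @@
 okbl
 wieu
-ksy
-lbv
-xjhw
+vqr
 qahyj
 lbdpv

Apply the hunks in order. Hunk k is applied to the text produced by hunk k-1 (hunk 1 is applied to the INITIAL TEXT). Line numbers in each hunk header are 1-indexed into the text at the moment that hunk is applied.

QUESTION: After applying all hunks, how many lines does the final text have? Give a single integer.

Hunk 1: at line 6 remove [xsttj,zxjp] add [czf,egjly,gajr] -> 15 lines: ubm okbl wieu ksy lbv vmau czf egjly gajr nkfuv vtbx iceod sce pyw omki
Hunk 2: at line 6 remove [czf,egjly,gajr] add [qahyj,lbdpv,fhftb] -> 15 lines: ubm okbl wieu ksy lbv vmau qahyj lbdpv fhftb nkfuv vtbx iceod sce pyw omki
Hunk 3: at line 5 remove [vmau] add [xjhw] -> 15 lines: ubm okbl wieu ksy lbv xjhw qahyj lbdpv fhftb nkfuv vtbx iceod sce pyw omki
Hunk 4: at line 10 remove [iceod] add [iljwq] -> 15 lines: ubm okbl wieu ksy lbv xjhw qahyj lbdpv fhftb nkfuv vtbx iljwq sce pyw omki
Hunk 5: at line 8 remove [fhftb] add [oatnd,fja] -> 16 lines: ubm okbl wieu ksy lbv xjhw qahyj lbdpv oatnd fja nkfuv vtbx iljwq sce pyw omki
Hunk 6: at line 2 remove [ksy,lbv,xjhw] add [vqr] -> 14 lines: ubm okbl wieu vqr qahyj lbdpv oatnd fja nkfuv vtbx iljwq sce pyw omki
Final line count: 14

Answer: 14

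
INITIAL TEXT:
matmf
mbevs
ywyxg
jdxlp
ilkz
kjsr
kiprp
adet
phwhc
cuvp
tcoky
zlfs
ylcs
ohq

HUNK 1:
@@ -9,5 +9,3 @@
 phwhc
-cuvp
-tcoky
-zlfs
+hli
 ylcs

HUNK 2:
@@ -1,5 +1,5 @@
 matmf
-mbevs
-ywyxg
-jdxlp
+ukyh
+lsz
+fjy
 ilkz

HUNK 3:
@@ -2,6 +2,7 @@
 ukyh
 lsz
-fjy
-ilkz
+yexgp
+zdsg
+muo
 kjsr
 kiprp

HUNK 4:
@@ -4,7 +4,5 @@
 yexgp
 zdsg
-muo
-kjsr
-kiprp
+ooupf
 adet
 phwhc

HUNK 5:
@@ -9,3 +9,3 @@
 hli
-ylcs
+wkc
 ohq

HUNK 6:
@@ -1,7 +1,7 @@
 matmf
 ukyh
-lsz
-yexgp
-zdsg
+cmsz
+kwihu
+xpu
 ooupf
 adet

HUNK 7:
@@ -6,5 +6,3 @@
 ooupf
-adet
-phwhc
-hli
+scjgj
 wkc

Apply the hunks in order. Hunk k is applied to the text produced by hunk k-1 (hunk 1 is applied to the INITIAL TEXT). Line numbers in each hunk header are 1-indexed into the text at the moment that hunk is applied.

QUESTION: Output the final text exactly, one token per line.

Answer: matmf
ukyh
cmsz
kwihu
xpu
ooupf
scjgj
wkc
ohq

Derivation:
Hunk 1: at line 9 remove [cuvp,tcoky,zlfs] add [hli] -> 12 lines: matmf mbevs ywyxg jdxlp ilkz kjsr kiprp adet phwhc hli ylcs ohq
Hunk 2: at line 1 remove [mbevs,ywyxg,jdxlp] add [ukyh,lsz,fjy] -> 12 lines: matmf ukyh lsz fjy ilkz kjsr kiprp adet phwhc hli ylcs ohq
Hunk 3: at line 2 remove [fjy,ilkz] add [yexgp,zdsg,muo] -> 13 lines: matmf ukyh lsz yexgp zdsg muo kjsr kiprp adet phwhc hli ylcs ohq
Hunk 4: at line 4 remove [muo,kjsr,kiprp] add [ooupf] -> 11 lines: matmf ukyh lsz yexgp zdsg ooupf adet phwhc hli ylcs ohq
Hunk 5: at line 9 remove [ylcs] add [wkc] -> 11 lines: matmf ukyh lsz yexgp zdsg ooupf adet phwhc hli wkc ohq
Hunk 6: at line 1 remove [lsz,yexgp,zdsg] add [cmsz,kwihu,xpu] -> 11 lines: matmf ukyh cmsz kwihu xpu ooupf adet phwhc hli wkc ohq
Hunk 7: at line 6 remove [adet,phwhc,hli] add [scjgj] -> 9 lines: matmf ukyh cmsz kwihu xpu ooupf scjgj wkc ohq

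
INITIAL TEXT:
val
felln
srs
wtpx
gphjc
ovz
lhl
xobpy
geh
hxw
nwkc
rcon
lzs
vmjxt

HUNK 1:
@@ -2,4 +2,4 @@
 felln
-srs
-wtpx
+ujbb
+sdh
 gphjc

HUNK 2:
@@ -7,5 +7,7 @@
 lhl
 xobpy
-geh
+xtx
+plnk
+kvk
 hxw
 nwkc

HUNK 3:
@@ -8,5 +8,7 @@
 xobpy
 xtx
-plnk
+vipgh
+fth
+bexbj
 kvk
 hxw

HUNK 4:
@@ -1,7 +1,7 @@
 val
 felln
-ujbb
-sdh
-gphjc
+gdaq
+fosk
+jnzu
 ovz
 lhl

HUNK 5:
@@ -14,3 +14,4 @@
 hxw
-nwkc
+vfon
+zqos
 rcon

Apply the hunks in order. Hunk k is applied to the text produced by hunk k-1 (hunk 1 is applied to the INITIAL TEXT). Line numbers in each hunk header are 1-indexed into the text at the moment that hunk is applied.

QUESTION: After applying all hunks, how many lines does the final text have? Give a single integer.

Hunk 1: at line 2 remove [srs,wtpx] add [ujbb,sdh] -> 14 lines: val felln ujbb sdh gphjc ovz lhl xobpy geh hxw nwkc rcon lzs vmjxt
Hunk 2: at line 7 remove [geh] add [xtx,plnk,kvk] -> 16 lines: val felln ujbb sdh gphjc ovz lhl xobpy xtx plnk kvk hxw nwkc rcon lzs vmjxt
Hunk 3: at line 8 remove [plnk] add [vipgh,fth,bexbj] -> 18 lines: val felln ujbb sdh gphjc ovz lhl xobpy xtx vipgh fth bexbj kvk hxw nwkc rcon lzs vmjxt
Hunk 4: at line 1 remove [ujbb,sdh,gphjc] add [gdaq,fosk,jnzu] -> 18 lines: val felln gdaq fosk jnzu ovz lhl xobpy xtx vipgh fth bexbj kvk hxw nwkc rcon lzs vmjxt
Hunk 5: at line 14 remove [nwkc] add [vfon,zqos] -> 19 lines: val felln gdaq fosk jnzu ovz lhl xobpy xtx vipgh fth bexbj kvk hxw vfon zqos rcon lzs vmjxt
Final line count: 19

Answer: 19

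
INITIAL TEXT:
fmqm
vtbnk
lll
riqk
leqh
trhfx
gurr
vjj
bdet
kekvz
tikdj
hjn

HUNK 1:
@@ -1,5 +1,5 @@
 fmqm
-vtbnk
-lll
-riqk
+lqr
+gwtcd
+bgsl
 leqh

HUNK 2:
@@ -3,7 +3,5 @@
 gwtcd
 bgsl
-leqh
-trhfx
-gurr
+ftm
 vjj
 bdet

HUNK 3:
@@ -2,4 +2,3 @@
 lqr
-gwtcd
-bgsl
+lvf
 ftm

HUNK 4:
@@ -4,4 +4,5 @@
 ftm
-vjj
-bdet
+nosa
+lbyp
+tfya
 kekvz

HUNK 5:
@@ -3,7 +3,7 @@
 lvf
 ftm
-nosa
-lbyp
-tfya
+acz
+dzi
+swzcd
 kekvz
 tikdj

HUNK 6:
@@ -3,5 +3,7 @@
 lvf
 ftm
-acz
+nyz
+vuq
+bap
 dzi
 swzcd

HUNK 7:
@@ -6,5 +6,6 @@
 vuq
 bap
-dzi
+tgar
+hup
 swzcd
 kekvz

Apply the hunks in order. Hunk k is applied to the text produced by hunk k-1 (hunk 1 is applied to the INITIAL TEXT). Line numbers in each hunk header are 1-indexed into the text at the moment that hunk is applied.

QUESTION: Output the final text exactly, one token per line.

Hunk 1: at line 1 remove [vtbnk,lll,riqk] add [lqr,gwtcd,bgsl] -> 12 lines: fmqm lqr gwtcd bgsl leqh trhfx gurr vjj bdet kekvz tikdj hjn
Hunk 2: at line 3 remove [leqh,trhfx,gurr] add [ftm] -> 10 lines: fmqm lqr gwtcd bgsl ftm vjj bdet kekvz tikdj hjn
Hunk 3: at line 2 remove [gwtcd,bgsl] add [lvf] -> 9 lines: fmqm lqr lvf ftm vjj bdet kekvz tikdj hjn
Hunk 4: at line 4 remove [vjj,bdet] add [nosa,lbyp,tfya] -> 10 lines: fmqm lqr lvf ftm nosa lbyp tfya kekvz tikdj hjn
Hunk 5: at line 3 remove [nosa,lbyp,tfya] add [acz,dzi,swzcd] -> 10 lines: fmqm lqr lvf ftm acz dzi swzcd kekvz tikdj hjn
Hunk 6: at line 3 remove [acz] add [nyz,vuq,bap] -> 12 lines: fmqm lqr lvf ftm nyz vuq bap dzi swzcd kekvz tikdj hjn
Hunk 7: at line 6 remove [dzi] add [tgar,hup] -> 13 lines: fmqm lqr lvf ftm nyz vuq bap tgar hup swzcd kekvz tikdj hjn

Answer: fmqm
lqr
lvf
ftm
nyz
vuq
bap
tgar
hup
swzcd
kekvz
tikdj
hjn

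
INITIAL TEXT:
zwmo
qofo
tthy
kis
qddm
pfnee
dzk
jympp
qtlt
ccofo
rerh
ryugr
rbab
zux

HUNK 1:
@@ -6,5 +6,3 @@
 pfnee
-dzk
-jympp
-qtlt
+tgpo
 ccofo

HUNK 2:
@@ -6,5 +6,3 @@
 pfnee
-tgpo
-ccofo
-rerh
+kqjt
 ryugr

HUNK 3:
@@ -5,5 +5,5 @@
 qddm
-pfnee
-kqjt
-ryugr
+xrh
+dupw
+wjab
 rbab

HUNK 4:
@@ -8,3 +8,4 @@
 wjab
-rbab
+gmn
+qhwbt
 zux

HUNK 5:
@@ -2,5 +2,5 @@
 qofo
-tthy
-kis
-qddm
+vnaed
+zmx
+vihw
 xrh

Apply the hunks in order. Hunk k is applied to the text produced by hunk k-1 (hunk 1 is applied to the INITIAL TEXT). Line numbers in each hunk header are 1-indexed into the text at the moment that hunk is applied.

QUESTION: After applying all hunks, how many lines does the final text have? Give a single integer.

Hunk 1: at line 6 remove [dzk,jympp,qtlt] add [tgpo] -> 12 lines: zwmo qofo tthy kis qddm pfnee tgpo ccofo rerh ryugr rbab zux
Hunk 2: at line 6 remove [tgpo,ccofo,rerh] add [kqjt] -> 10 lines: zwmo qofo tthy kis qddm pfnee kqjt ryugr rbab zux
Hunk 3: at line 5 remove [pfnee,kqjt,ryugr] add [xrh,dupw,wjab] -> 10 lines: zwmo qofo tthy kis qddm xrh dupw wjab rbab zux
Hunk 4: at line 8 remove [rbab] add [gmn,qhwbt] -> 11 lines: zwmo qofo tthy kis qddm xrh dupw wjab gmn qhwbt zux
Hunk 5: at line 2 remove [tthy,kis,qddm] add [vnaed,zmx,vihw] -> 11 lines: zwmo qofo vnaed zmx vihw xrh dupw wjab gmn qhwbt zux
Final line count: 11

Answer: 11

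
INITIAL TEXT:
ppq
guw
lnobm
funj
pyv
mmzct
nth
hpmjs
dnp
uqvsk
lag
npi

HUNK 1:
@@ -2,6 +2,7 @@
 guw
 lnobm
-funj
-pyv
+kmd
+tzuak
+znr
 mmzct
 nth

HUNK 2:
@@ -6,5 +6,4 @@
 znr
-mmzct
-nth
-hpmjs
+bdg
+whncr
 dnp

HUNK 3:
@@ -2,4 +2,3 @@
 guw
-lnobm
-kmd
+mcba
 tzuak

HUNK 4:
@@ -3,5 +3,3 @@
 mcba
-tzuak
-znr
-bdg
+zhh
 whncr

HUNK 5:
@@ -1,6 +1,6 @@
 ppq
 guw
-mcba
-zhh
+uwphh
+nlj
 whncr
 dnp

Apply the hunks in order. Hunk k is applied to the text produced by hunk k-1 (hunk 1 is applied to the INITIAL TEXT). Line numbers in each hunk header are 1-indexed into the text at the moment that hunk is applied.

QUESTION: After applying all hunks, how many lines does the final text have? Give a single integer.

Answer: 9

Derivation:
Hunk 1: at line 2 remove [funj,pyv] add [kmd,tzuak,znr] -> 13 lines: ppq guw lnobm kmd tzuak znr mmzct nth hpmjs dnp uqvsk lag npi
Hunk 2: at line 6 remove [mmzct,nth,hpmjs] add [bdg,whncr] -> 12 lines: ppq guw lnobm kmd tzuak znr bdg whncr dnp uqvsk lag npi
Hunk 3: at line 2 remove [lnobm,kmd] add [mcba] -> 11 lines: ppq guw mcba tzuak znr bdg whncr dnp uqvsk lag npi
Hunk 4: at line 3 remove [tzuak,znr,bdg] add [zhh] -> 9 lines: ppq guw mcba zhh whncr dnp uqvsk lag npi
Hunk 5: at line 1 remove [mcba,zhh] add [uwphh,nlj] -> 9 lines: ppq guw uwphh nlj whncr dnp uqvsk lag npi
Final line count: 9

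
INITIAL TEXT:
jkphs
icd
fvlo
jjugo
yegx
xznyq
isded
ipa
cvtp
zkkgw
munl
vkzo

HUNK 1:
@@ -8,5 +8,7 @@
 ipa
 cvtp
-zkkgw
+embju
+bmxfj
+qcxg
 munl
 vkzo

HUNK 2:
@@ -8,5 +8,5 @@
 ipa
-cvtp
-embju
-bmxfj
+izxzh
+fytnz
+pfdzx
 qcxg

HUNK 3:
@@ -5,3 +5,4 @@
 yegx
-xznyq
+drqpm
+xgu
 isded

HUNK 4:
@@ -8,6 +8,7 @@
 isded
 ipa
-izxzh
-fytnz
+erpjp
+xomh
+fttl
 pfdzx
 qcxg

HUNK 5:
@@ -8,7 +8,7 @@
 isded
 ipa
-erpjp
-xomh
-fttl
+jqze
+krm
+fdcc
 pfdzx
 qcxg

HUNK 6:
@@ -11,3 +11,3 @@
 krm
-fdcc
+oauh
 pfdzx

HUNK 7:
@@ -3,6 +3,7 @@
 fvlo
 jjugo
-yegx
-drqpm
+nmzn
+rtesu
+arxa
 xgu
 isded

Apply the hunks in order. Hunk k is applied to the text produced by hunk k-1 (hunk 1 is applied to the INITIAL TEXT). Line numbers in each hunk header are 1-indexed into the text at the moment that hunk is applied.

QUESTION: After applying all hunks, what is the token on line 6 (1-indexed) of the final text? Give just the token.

Answer: rtesu

Derivation:
Hunk 1: at line 8 remove [zkkgw] add [embju,bmxfj,qcxg] -> 14 lines: jkphs icd fvlo jjugo yegx xznyq isded ipa cvtp embju bmxfj qcxg munl vkzo
Hunk 2: at line 8 remove [cvtp,embju,bmxfj] add [izxzh,fytnz,pfdzx] -> 14 lines: jkphs icd fvlo jjugo yegx xznyq isded ipa izxzh fytnz pfdzx qcxg munl vkzo
Hunk 3: at line 5 remove [xznyq] add [drqpm,xgu] -> 15 lines: jkphs icd fvlo jjugo yegx drqpm xgu isded ipa izxzh fytnz pfdzx qcxg munl vkzo
Hunk 4: at line 8 remove [izxzh,fytnz] add [erpjp,xomh,fttl] -> 16 lines: jkphs icd fvlo jjugo yegx drqpm xgu isded ipa erpjp xomh fttl pfdzx qcxg munl vkzo
Hunk 5: at line 8 remove [erpjp,xomh,fttl] add [jqze,krm,fdcc] -> 16 lines: jkphs icd fvlo jjugo yegx drqpm xgu isded ipa jqze krm fdcc pfdzx qcxg munl vkzo
Hunk 6: at line 11 remove [fdcc] add [oauh] -> 16 lines: jkphs icd fvlo jjugo yegx drqpm xgu isded ipa jqze krm oauh pfdzx qcxg munl vkzo
Hunk 7: at line 3 remove [yegx,drqpm] add [nmzn,rtesu,arxa] -> 17 lines: jkphs icd fvlo jjugo nmzn rtesu arxa xgu isded ipa jqze krm oauh pfdzx qcxg munl vkzo
Final line 6: rtesu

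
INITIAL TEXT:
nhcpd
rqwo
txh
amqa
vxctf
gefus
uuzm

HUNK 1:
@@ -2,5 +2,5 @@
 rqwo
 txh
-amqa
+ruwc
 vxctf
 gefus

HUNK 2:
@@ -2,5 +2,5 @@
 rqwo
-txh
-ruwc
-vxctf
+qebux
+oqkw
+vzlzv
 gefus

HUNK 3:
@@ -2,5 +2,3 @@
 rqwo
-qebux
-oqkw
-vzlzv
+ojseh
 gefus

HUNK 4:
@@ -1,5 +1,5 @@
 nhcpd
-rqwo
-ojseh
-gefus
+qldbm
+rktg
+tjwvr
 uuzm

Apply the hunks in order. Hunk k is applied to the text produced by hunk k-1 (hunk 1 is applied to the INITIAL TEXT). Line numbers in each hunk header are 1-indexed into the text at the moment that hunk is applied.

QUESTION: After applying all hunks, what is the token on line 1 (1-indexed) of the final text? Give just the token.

Hunk 1: at line 2 remove [amqa] add [ruwc] -> 7 lines: nhcpd rqwo txh ruwc vxctf gefus uuzm
Hunk 2: at line 2 remove [txh,ruwc,vxctf] add [qebux,oqkw,vzlzv] -> 7 lines: nhcpd rqwo qebux oqkw vzlzv gefus uuzm
Hunk 3: at line 2 remove [qebux,oqkw,vzlzv] add [ojseh] -> 5 lines: nhcpd rqwo ojseh gefus uuzm
Hunk 4: at line 1 remove [rqwo,ojseh,gefus] add [qldbm,rktg,tjwvr] -> 5 lines: nhcpd qldbm rktg tjwvr uuzm
Final line 1: nhcpd

Answer: nhcpd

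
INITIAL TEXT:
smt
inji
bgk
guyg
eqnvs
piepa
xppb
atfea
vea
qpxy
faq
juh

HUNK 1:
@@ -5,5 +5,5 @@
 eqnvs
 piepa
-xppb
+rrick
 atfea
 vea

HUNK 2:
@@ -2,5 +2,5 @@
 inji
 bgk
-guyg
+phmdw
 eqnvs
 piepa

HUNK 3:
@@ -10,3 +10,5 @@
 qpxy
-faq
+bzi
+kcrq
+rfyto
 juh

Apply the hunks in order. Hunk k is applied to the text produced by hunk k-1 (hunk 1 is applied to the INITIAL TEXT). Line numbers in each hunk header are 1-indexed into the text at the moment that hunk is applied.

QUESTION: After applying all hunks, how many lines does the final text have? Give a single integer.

Answer: 14

Derivation:
Hunk 1: at line 5 remove [xppb] add [rrick] -> 12 lines: smt inji bgk guyg eqnvs piepa rrick atfea vea qpxy faq juh
Hunk 2: at line 2 remove [guyg] add [phmdw] -> 12 lines: smt inji bgk phmdw eqnvs piepa rrick atfea vea qpxy faq juh
Hunk 3: at line 10 remove [faq] add [bzi,kcrq,rfyto] -> 14 lines: smt inji bgk phmdw eqnvs piepa rrick atfea vea qpxy bzi kcrq rfyto juh
Final line count: 14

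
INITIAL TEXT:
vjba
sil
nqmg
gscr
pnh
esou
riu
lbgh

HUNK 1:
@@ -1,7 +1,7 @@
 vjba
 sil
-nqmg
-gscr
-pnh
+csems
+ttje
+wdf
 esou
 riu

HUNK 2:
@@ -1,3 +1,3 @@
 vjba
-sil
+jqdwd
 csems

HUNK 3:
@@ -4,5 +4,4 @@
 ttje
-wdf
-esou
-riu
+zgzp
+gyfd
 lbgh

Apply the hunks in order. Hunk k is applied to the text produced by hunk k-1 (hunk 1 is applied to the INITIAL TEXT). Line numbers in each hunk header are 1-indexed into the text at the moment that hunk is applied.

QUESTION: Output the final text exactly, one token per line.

Answer: vjba
jqdwd
csems
ttje
zgzp
gyfd
lbgh

Derivation:
Hunk 1: at line 1 remove [nqmg,gscr,pnh] add [csems,ttje,wdf] -> 8 lines: vjba sil csems ttje wdf esou riu lbgh
Hunk 2: at line 1 remove [sil] add [jqdwd] -> 8 lines: vjba jqdwd csems ttje wdf esou riu lbgh
Hunk 3: at line 4 remove [wdf,esou,riu] add [zgzp,gyfd] -> 7 lines: vjba jqdwd csems ttje zgzp gyfd lbgh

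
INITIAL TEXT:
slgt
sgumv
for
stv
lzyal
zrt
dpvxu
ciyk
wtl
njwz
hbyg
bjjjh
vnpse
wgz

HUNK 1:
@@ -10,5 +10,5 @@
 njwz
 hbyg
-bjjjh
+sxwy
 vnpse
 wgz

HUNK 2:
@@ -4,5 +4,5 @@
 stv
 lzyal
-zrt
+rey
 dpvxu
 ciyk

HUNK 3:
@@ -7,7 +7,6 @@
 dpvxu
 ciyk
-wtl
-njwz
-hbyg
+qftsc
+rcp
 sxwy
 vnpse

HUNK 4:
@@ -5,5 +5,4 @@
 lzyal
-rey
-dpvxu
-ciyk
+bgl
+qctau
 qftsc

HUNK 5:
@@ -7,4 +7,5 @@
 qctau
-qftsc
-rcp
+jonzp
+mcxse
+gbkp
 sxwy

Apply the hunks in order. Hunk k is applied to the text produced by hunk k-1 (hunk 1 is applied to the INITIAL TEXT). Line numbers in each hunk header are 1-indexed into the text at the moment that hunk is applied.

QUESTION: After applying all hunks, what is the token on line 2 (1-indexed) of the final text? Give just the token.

Hunk 1: at line 10 remove [bjjjh] add [sxwy] -> 14 lines: slgt sgumv for stv lzyal zrt dpvxu ciyk wtl njwz hbyg sxwy vnpse wgz
Hunk 2: at line 4 remove [zrt] add [rey] -> 14 lines: slgt sgumv for stv lzyal rey dpvxu ciyk wtl njwz hbyg sxwy vnpse wgz
Hunk 3: at line 7 remove [wtl,njwz,hbyg] add [qftsc,rcp] -> 13 lines: slgt sgumv for stv lzyal rey dpvxu ciyk qftsc rcp sxwy vnpse wgz
Hunk 4: at line 5 remove [rey,dpvxu,ciyk] add [bgl,qctau] -> 12 lines: slgt sgumv for stv lzyal bgl qctau qftsc rcp sxwy vnpse wgz
Hunk 5: at line 7 remove [qftsc,rcp] add [jonzp,mcxse,gbkp] -> 13 lines: slgt sgumv for stv lzyal bgl qctau jonzp mcxse gbkp sxwy vnpse wgz
Final line 2: sgumv

Answer: sgumv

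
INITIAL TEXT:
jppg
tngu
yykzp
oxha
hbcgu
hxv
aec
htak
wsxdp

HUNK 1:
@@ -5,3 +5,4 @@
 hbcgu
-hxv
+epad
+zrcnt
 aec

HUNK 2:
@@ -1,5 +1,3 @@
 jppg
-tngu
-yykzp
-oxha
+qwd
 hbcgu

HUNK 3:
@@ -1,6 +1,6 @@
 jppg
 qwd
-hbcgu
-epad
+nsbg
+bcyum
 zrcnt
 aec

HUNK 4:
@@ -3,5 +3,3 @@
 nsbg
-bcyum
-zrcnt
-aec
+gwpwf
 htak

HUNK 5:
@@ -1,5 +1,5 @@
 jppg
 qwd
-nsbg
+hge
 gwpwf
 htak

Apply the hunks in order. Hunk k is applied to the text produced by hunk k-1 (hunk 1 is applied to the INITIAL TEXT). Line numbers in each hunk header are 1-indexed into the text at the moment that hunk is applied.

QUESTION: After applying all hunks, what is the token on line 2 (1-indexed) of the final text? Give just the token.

Hunk 1: at line 5 remove [hxv] add [epad,zrcnt] -> 10 lines: jppg tngu yykzp oxha hbcgu epad zrcnt aec htak wsxdp
Hunk 2: at line 1 remove [tngu,yykzp,oxha] add [qwd] -> 8 lines: jppg qwd hbcgu epad zrcnt aec htak wsxdp
Hunk 3: at line 1 remove [hbcgu,epad] add [nsbg,bcyum] -> 8 lines: jppg qwd nsbg bcyum zrcnt aec htak wsxdp
Hunk 4: at line 3 remove [bcyum,zrcnt,aec] add [gwpwf] -> 6 lines: jppg qwd nsbg gwpwf htak wsxdp
Hunk 5: at line 1 remove [nsbg] add [hge] -> 6 lines: jppg qwd hge gwpwf htak wsxdp
Final line 2: qwd

Answer: qwd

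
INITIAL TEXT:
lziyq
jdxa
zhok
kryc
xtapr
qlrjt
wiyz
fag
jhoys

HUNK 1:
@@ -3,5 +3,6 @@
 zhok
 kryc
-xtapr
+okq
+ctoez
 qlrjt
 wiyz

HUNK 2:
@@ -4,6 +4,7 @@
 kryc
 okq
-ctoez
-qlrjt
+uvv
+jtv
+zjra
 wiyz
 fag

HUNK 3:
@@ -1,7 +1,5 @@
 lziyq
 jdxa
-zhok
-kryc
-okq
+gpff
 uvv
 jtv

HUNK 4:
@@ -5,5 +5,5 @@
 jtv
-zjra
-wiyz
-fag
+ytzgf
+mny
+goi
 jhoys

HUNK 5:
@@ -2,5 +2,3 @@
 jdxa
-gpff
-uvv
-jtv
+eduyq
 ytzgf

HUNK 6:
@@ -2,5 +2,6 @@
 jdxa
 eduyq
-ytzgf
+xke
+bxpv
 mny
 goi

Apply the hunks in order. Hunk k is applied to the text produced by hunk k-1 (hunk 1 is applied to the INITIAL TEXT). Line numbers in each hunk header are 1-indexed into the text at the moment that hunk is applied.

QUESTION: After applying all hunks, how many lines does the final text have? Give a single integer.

Hunk 1: at line 3 remove [xtapr] add [okq,ctoez] -> 10 lines: lziyq jdxa zhok kryc okq ctoez qlrjt wiyz fag jhoys
Hunk 2: at line 4 remove [ctoez,qlrjt] add [uvv,jtv,zjra] -> 11 lines: lziyq jdxa zhok kryc okq uvv jtv zjra wiyz fag jhoys
Hunk 3: at line 1 remove [zhok,kryc,okq] add [gpff] -> 9 lines: lziyq jdxa gpff uvv jtv zjra wiyz fag jhoys
Hunk 4: at line 5 remove [zjra,wiyz,fag] add [ytzgf,mny,goi] -> 9 lines: lziyq jdxa gpff uvv jtv ytzgf mny goi jhoys
Hunk 5: at line 2 remove [gpff,uvv,jtv] add [eduyq] -> 7 lines: lziyq jdxa eduyq ytzgf mny goi jhoys
Hunk 6: at line 2 remove [ytzgf] add [xke,bxpv] -> 8 lines: lziyq jdxa eduyq xke bxpv mny goi jhoys
Final line count: 8

Answer: 8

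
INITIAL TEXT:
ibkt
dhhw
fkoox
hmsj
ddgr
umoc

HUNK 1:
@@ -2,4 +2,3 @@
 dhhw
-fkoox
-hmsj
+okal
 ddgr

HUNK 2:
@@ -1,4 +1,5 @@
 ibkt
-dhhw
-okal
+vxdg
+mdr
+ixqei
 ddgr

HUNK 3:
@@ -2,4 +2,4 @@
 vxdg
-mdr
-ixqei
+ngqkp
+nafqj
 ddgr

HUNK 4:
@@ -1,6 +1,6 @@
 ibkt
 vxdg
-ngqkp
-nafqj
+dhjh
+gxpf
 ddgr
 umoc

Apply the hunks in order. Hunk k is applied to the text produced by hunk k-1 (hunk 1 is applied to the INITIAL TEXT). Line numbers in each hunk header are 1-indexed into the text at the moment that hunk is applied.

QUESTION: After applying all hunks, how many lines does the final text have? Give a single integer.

Hunk 1: at line 2 remove [fkoox,hmsj] add [okal] -> 5 lines: ibkt dhhw okal ddgr umoc
Hunk 2: at line 1 remove [dhhw,okal] add [vxdg,mdr,ixqei] -> 6 lines: ibkt vxdg mdr ixqei ddgr umoc
Hunk 3: at line 2 remove [mdr,ixqei] add [ngqkp,nafqj] -> 6 lines: ibkt vxdg ngqkp nafqj ddgr umoc
Hunk 4: at line 1 remove [ngqkp,nafqj] add [dhjh,gxpf] -> 6 lines: ibkt vxdg dhjh gxpf ddgr umoc
Final line count: 6

Answer: 6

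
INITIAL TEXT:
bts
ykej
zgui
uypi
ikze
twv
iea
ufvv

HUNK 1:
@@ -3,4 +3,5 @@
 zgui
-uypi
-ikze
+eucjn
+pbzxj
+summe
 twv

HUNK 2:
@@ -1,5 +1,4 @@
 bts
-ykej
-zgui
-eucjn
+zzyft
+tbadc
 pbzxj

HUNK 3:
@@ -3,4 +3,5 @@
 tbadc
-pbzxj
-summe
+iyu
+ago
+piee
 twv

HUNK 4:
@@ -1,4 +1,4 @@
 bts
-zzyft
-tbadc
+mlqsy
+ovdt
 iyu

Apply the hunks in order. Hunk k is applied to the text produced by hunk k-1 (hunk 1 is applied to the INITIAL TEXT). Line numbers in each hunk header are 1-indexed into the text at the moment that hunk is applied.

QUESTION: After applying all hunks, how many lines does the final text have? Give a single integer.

Hunk 1: at line 3 remove [uypi,ikze] add [eucjn,pbzxj,summe] -> 9 lines: bts ykej zgui eucjn pbzxj summe twv iea ufvv
Hunk 2: at line 1 remove [ykej,zgui,eucjn] add [zzyft,tbadc] -> 8 lines: bts zzyft tbadc pbzxj summe twv iea ufvv
Hunk 3: at line 3 remove [pbzxj,summe] add [iyu,ago,piee] -> 9 lines: bts zzyft tbadc iyu ago piee twv iea ufvv
Hunk 4: at line 1 remove [zzyft,tbadc] add [mlqsy,ovdt] -> 9 lines: bts mlqsy ovdt iyu ago piee twv iea ufvv
Final line count: 9

Answer: 9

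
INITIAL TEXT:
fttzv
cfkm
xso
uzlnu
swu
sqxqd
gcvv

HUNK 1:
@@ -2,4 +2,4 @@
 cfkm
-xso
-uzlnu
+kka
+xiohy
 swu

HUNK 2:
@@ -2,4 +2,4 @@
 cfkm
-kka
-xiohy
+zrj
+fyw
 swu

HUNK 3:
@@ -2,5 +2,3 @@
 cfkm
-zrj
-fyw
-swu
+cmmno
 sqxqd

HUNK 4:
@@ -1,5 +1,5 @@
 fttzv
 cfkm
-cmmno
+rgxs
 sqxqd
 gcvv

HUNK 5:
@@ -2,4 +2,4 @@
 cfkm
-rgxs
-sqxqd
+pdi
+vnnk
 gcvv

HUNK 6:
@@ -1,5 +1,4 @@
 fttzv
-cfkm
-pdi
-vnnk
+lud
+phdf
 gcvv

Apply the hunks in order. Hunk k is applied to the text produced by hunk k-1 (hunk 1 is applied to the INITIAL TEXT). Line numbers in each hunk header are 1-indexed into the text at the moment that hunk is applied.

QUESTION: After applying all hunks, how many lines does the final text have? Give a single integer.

Answer: 4

Derivation:
Hunk 1: at line 2 remove [xso,uzlnu] add [kka,xiohy] -> 7 lines: fttzv cfkm kka xiohy swu sqxqd gcvv
Hunk 2: at line 2 remove [kka,xiohy] add [zrj,fyw] -> 7 lines: fttzv cfkm zrj fyw swu sqxqd gcvv
Hunk 3: at line 2 remove [zrj,fyw,swu] add [cmmno] -> 5 lines: fttzv cfkm cmmno sqxqd gcvv
Hunk 4: at line 1 remove [cmmno] add [rgxs] -> 5 lines: fttzv cfkm rgxs sqxqd gcvv
Hunk 5: at line 2 remove [rgxs,sqxqd] add [pdi,vnnk] -> 5 lines: fttzv cfkm pdi vnnk gcvv
Hunk 6: at line 1 remove [cfkm,pdi,vnnk] add [lud,phdf] -> 4 lines: fttzv lud phdf gcvv
Final line count: 4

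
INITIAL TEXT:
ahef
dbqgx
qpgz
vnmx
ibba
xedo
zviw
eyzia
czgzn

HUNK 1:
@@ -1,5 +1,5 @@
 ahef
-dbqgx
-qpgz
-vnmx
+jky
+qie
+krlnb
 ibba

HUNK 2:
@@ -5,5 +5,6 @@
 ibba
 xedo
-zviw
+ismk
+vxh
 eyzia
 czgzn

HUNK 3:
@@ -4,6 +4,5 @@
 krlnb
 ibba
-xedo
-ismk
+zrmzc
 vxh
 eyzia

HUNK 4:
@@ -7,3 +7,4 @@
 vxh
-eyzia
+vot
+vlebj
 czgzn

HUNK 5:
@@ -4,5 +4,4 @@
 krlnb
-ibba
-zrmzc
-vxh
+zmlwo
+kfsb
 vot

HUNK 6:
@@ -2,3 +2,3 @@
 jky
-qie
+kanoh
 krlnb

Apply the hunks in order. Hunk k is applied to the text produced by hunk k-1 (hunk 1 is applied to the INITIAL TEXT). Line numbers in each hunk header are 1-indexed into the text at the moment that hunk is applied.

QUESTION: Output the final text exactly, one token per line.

Hunk 1: at line 1 remove [dbqgx,qpgz,vnmx] add [jky,qie,krlnb] -> 9 lines: ahef jky qie krlnb ibba xedo zviw eyzia czgzn
Hunk 2: at line 5 remove [zviw] add [ismk,vxh] -> 10 lines: ahef jky qie krlnb ibba xedo ismk vxh eyzia czgzn
Hunk 3: at line 4 remove [xedo,ismk] add [zrmzc] -> 9 lines: ahef jky qie krlnb ibba zrmzc vxh eyzia czgzn
Hunk 4: at line 7 remove [eyzia] add [vot,vlebj] -> 10 lines: ahef jky qie krlnb ibba zrmzc vxh vot vlebj czgzn
Hunk 5: at line 4 remove [ibba,zrmzc,vxh] add [zmlwo,kfsb] -> 9 lines: ahef jky qie krlnb zmlwo kfsb vot vlebj czgzn
Hunk 6: at line 2 remove [qie] add [kanoh] -> 9 lines: ahef jky kanoh krlnb zmlwo kfsb vot vlebj czgzn

Answer: ahef
jky
kanoh
krlnb
zmlwo
kfsb
vot
vlebj
czgzn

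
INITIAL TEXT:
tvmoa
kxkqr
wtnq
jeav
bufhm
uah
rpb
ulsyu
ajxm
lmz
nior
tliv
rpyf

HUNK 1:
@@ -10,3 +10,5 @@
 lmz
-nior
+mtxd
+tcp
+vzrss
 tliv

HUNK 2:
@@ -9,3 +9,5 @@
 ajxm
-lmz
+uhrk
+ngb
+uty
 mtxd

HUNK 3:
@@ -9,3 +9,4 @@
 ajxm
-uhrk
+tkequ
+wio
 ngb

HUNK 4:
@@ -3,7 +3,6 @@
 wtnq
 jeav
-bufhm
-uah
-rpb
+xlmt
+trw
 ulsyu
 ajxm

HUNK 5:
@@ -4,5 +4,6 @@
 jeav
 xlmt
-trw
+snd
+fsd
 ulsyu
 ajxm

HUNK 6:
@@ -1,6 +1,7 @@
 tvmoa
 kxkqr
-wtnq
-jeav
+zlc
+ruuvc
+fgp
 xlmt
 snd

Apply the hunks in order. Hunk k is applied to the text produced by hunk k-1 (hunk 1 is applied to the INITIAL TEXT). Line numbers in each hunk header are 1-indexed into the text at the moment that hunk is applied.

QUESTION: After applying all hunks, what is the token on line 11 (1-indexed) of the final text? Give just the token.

Hunk 1: at line 10 remove [nior] add [mtxd,tcp,vzrss] -> 15 lines: tvmoa kxkqr wtnq jeav bufhm uah rpb ulsyu ajxm lmz mtxd tcp vzrss tliv rpyf
Hunk 2: at line 9 remove [lmz] add [uhrk,ngb,uty] -> 17 lines: tvmoa kxkqr wtnq jeav bufhm uah rpb ulsyu ajxm uhrk ngb uty mtxd tcp vzrss tliv rpyf
Hunk 3: at line 9 remove [uhrk] add [tkequ,wio] -> 18 lines: tvmoa kxkqr wtnq jeav bufhm uah rpb ulsyu ajxm tkequ wio ngb uty mtxd tcp vzrss tliv rpyf
Hunk 4: at line 3 remove [bufhm,uah,rpb] add [xlmt,trw] -> 17 lines: tvmoa kxkqr wtnq jeav xlmt trw ulsyu ajxm tkequ wio ngb uty mtxd tcp vzrss tliv rpyf
Hunk 5: at line 4 remove [trw] add [snd,fsd] -> 18 lines: tvmoa kxkqr wtnq jeav xlmt snd fsd ulsyu ajxm tkequ wio ngb uty mtxd tcp vzrss tliv rpyf
Hunk 6: at line 1 remove [wtnq,jeav] add [zlc,ruuvc,fgp] -> 19 lines: tvmoa kxkqr zlc ruuvc fgp xlmt snd fsd ulsyu ajxm tkequ wio ngb uty mtxd tcp vzrss tliv rpyf
Final line 11: tkequ

Answer: tkequ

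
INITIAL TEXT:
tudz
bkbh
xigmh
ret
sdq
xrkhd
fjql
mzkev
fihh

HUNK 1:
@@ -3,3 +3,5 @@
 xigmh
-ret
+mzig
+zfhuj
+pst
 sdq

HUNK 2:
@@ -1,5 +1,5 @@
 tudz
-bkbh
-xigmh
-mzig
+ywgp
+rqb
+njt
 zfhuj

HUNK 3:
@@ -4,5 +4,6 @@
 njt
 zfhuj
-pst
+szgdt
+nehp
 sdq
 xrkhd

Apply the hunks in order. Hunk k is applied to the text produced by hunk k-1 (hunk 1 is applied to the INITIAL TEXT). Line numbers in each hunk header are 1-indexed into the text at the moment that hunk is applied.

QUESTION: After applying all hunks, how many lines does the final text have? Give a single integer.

Answer: 12

Derivation:
Hunk 1: at line 3 remove [ret] add [mzig,zfhuj,pst] -> 11 lines: tudz bkbh xigmh mzig zfhuj pst sdq xrkhd fjql mzkev fihh
Hunk 2: at line 1 remove [bkbh,xigmh,mzig] add [ywgp,rqb,njt] -> 11 lines: tudz ywgp rqb njt zfhuj pst sdq xrkhd fjql mzkev fihh
Hunk 3: at line 4 remove [pst] add [szgdt,nehp] -> 12 lines: tudz ywgp rqb njt zfhuj szgdt nehp sdq xrkhd fjql mzkev fihh
Final line count: 12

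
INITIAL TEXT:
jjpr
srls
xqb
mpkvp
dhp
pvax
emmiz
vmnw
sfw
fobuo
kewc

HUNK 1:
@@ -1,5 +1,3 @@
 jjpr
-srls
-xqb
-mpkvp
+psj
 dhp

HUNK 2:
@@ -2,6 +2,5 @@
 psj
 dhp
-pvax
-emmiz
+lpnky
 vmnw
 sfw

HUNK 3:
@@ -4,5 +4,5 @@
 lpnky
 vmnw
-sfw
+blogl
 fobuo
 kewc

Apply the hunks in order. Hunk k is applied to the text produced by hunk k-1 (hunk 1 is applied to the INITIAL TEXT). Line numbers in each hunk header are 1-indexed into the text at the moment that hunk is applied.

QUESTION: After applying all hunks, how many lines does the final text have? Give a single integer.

Answer: 8

Derivation:
Hunk 1: at line 1 remove [srls,xqb,mpkvp] add [psj] -> 9 lines: jjpr psj dhp pvax emmiz vmnw sfw fobuo kewc
Hunk 2: at line 2 remove [pvax,emmiz] add [lpnky] -> 8 lines: jjpr psj dhp lpnky vmnw sfw fobuo kewc
Hunk 3: at line 4 remove [sfw] add [blogl] -> 8 lines: jjpr psj dhp lpnky vmnw blogl fobuo kewc
Final line count: 8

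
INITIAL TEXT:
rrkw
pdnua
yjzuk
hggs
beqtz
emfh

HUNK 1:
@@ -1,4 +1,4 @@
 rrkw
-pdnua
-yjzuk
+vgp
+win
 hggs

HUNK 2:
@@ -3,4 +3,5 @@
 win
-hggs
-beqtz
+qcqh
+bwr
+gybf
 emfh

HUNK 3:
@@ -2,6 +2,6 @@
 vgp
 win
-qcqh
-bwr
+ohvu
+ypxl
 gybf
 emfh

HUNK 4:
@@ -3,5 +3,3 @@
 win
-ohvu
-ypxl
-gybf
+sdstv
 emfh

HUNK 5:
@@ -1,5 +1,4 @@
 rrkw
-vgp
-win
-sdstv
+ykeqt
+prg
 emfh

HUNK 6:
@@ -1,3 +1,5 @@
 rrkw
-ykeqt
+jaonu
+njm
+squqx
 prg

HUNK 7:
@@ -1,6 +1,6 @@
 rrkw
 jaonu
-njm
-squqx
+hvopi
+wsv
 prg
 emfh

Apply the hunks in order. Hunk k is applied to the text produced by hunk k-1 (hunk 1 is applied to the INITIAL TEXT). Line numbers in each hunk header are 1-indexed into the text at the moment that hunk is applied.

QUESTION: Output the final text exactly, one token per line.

Hunk 1: at line 1 remove [pdnua,yjzuk] add [vgp,win] -> 6 lines: rrkw vgp win hggs beqtz emfh
Hunk 2: at line 3 remove [hggs,beqtz] add [qcqh,bwr,gybf] -> 7 lines: rrkw vgp win qcqh bwr gybf emfh
Hunk 3: at line 2 remove [qcqh,bwr] add [ohvu,ypxl] -> 7 lines: rrkw vgp win ohvu ypxl gybf emfh
Hunk 4: at line 3 remove [ohvu,ypxl,gybf] add [sdstv] -> 5 lines: rrkw vgp win sdstv emfh
Hunk 5: at line 1 remove [vgp,win,sdstv] add [ykeqt,prg] -> 4 lines: rrkw ykeqt prg emfh
Hunk 6: at line 1 remove [ykeqt] add [jaonu,njm,squqx] -> 6 lines: rrkw jaonu njm squqx prg emfh
Hunk 7: at line 1 remove [njm,squqx] add [hvopi,wsv] -> 6 lines: rrkw jaonu hvopi wsv prg emfh

Answer: rrkw
jaonu
hvopi
wsv
prg
emfh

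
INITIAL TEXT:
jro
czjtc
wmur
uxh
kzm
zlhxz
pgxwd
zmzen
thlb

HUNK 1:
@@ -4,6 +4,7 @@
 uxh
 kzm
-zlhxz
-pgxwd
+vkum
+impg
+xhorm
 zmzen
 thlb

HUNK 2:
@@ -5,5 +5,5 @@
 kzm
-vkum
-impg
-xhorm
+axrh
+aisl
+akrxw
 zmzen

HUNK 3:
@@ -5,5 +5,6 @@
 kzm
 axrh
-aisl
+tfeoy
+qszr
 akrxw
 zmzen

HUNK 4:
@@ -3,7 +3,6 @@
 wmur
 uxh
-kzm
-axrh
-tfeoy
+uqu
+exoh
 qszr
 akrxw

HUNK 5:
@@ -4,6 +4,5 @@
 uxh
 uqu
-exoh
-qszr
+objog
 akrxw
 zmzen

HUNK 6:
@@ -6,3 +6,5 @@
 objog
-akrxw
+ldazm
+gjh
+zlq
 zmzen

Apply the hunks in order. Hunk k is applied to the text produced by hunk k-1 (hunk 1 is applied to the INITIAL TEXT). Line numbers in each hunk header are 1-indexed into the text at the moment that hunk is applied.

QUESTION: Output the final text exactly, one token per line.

Answer: jro
czjtc
wmur
uxh
uqu
objog
ldazm
gjh
zlq
zmzen
thlb

Derivation:
Hunk 1: at line 4 remove [zlhxz,pgxwd] add [vkum,impg,xhorm] -> 10 lines: jro czjtc wmur uxh kzm vkum impg xhorm zmzen thlb
Hunk 2: at line 5 remove [vkum,impg,xhorm] add [axrh,aisl,akrxw] -> 10 lines: jro czjtc wmur uxh kzm axrh aisl akrxw zmzen thlb
Hunk 3: at line 5 remove [aisl] add [tfeoy,qszr] -> 11 lines: jro czjtc wmur uxh kzm axrh tfeoy qszr akrxw zmzen thlb
Hunk 4: at line 3 remove [kzm,axrh,tfeoy] add [uqu,exoh] -> 10 lines: jro czjtc wmur uxh uqu exoh qszr akrxw zmzen thlb
Hunk 5: at line 4 remove [exoh,qszr] add [objog] -> 9 lines: jro czjtc wmur uxh uqu objog akrxw zmzen thlb
Hunk 6: at line 6 remove [akrxw] add [ldazm,gjh,zlq] -> 11 lines: jro czjtc wmur uxh uqu objog ldazm gjh zlq zmzen thlb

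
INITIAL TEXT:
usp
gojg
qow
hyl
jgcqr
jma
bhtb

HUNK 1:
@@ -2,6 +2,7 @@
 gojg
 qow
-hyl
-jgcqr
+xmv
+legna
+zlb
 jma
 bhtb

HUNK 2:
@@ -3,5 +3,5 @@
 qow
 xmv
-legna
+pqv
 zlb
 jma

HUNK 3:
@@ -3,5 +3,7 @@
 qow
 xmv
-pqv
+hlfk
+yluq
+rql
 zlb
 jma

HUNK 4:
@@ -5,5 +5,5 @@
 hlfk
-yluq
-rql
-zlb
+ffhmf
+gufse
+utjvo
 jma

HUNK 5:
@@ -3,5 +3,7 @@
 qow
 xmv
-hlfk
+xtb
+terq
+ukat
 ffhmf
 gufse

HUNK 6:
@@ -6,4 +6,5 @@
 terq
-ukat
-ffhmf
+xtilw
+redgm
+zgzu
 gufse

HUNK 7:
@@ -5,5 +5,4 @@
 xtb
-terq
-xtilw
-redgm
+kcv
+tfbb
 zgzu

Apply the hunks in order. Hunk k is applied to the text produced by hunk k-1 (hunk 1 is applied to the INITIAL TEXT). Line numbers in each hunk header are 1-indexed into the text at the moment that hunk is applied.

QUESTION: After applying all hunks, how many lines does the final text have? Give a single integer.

Hunk 1: at line 2 remove [hyl,jgcqr] add [xmv,legna,zlb] -> 8 lines: usp gojg qow xmv legna zlb jma bhtb
Hunk 2: at line 3 remove [legna] add [pqv] -> 8 lines: usp gojg qow xmv pqv zlb jma bhtb
Hunk 3: at line 3 remove [pqv] add [hlfk,yluq,rql] -> 10 lines: usp gojg qow xmv hlfk yluq rql zlb jma bhtb
Hunk 4: at line 5 remove [yluq,rql,zlb] add [ffhmf,gufse,utjvo] -> 10 lines: usp gojg qow xmv hlfk ffhmf gufse utjvo jma bhtb
Hunk 5: at line 3 remove [hlfk] add [xtb,terq,ukat] -> 12 lines: usp gojg qow xmv xtb terq ukat ffhmf gufse utjvo jma bhtb
Hunk 6: at line 6 remove [ukat,ffhmf] add [xtilw,redgm,zgzu] -> 13 lines: usp gojg qow xmv xtb terq xtilw redgm zgzu gufse utjvo jma bhtb
Hunk 7: at line 5 remove [terq,xtilw,redgm] add [kcv,tfbb] -> 12 lines: usp gojg qow xmv xtb kcv tfbb zgzu gufse utjvo jma bhtb
Final line count: 12

Answer: 12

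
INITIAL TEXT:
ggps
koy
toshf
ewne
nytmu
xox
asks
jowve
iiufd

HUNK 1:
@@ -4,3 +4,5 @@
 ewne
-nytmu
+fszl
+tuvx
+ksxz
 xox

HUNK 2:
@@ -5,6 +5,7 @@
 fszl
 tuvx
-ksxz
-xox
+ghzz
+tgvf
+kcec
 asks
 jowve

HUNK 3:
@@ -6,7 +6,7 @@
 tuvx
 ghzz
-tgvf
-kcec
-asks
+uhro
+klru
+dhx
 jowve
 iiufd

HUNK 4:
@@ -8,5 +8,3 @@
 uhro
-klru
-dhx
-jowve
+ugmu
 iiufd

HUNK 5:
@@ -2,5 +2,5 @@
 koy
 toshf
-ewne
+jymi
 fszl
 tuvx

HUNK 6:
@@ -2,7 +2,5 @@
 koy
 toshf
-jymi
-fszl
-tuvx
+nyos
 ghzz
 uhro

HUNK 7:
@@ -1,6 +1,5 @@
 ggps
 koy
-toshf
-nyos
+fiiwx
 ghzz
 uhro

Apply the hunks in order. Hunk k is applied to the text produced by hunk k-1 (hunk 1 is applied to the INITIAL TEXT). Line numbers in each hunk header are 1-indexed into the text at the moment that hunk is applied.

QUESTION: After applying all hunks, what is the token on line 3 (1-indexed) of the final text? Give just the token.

Answer: fiiwx

Derivation:
Hunk 1: at line 4 remove [nytmu] add [fszl,tuvx,ksxz] -> 11 lines: ggps koy toshf ewne fszl tuvx ksxz xox asks jowve iiufd
Hunk 2: at line 5 remove [ksxz,xox] add [ghzz,tgvf,kcec] -> 12 lines: ggps koy toshf ewne fszl tuvx ghzz tgvf kcec asks jowve iiufd
Hunk 3: at line 6 remove [tgvf,kcec,asks] add [uhro,klru,dhx] -> 12 lines: ggps koy toshf ewne fszl tuvx ghzz uhro klru dhx jowve iiufd
Hunk 4: at line 8 remove [klru,dhx,jowve] add [ugmu] -> 10 lines: ggps koy toshf ewne fszl tuvx ghzz uhro ugmu iiufd
Hunk 5: at line 2 remove [ewne] add [jymi] -> 10 lines: ggps koy toshf jymi fszl tuvx ghzz uhro ugmu iiufd
Hunk 6: at line 2 remove [jymi,fszl,tuvx] add [nyos] -> 8 lines: ggps koy toshf nyos ghzz uhro ugmu iiufd
Hunk 7: at line 1 remove [toshf,nyos] add [fiiwx] -> 7 lines: ggps koy fiiwx ghzz uhro ugmu iiufd
Final line 3: fiiwx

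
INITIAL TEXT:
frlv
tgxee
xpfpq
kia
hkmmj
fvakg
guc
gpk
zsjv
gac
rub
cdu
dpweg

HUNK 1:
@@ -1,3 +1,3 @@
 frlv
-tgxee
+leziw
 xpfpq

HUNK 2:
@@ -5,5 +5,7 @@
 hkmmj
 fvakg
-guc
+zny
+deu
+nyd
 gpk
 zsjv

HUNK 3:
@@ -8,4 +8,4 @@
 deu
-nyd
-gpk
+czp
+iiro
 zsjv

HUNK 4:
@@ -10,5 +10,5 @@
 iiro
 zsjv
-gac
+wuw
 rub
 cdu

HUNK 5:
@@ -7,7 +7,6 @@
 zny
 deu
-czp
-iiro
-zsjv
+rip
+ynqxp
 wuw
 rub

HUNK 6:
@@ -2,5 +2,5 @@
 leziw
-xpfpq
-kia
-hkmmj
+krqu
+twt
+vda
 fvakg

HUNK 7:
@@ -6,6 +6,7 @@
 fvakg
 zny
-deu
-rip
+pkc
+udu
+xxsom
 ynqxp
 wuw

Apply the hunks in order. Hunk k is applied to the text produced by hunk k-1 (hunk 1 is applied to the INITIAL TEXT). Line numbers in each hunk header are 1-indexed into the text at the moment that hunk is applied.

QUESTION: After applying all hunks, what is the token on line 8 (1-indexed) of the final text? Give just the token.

Answer: pkc

Derivation:
Hunk 1: at line 1 remove [tgxee] add [leziw] -> 13 lines: frlv leziw xpfpq kia hkmmj fvakg guc gpk zsjv gac rub cdu dpweg
Hunk 2: at line 5 remove [guc] add [zny,deu,nyd] -> 15 lines: frlv leziw xpfpq kia hkmmj fvakg zny deu nyd gpk zsjv gac rub cdu dpweg
Hunk 3: at line 8 remove [nyd,gpk] add [czp,iiro] -> 15 lines: frlv leziw xpfpq kia hkmmj fvakg zny deu czp iiro zsjv gac rub cdu dpweg
Hunk 4: at line 10 remove [gac] add [wuw] -> 15 lines: frlv leziw xpfpq kia hkmmj fvakg zny deu czp iiro zsjv wuw rub cdu dpweg
Hunk 5: at line 7 remove [czp,iiro,zsjv] add [rip,ynqxp] -> 14 lines: frlv leziw xpfpq kia hkmmj fvakg zny deu rip ynqxp wuw rub cdu dpweg
Hunk 6: at line 2 remove [xpfpq,kia,hkmmj] add [krqu,twt,vda] -> 14 lines: frlv leziw krqu twt vda fvakg zny deu rip ynqxp wuw rub cdu dpweg
Hunk 7: at line 6 remove [deu,rip] add [pkc,udu,xxsom] -> 15 lines: frlv leziw krqu twt vda fvakg zny pkc udu xxsom ynqxp wuw rub cdu dpweg
Final line 8: pkc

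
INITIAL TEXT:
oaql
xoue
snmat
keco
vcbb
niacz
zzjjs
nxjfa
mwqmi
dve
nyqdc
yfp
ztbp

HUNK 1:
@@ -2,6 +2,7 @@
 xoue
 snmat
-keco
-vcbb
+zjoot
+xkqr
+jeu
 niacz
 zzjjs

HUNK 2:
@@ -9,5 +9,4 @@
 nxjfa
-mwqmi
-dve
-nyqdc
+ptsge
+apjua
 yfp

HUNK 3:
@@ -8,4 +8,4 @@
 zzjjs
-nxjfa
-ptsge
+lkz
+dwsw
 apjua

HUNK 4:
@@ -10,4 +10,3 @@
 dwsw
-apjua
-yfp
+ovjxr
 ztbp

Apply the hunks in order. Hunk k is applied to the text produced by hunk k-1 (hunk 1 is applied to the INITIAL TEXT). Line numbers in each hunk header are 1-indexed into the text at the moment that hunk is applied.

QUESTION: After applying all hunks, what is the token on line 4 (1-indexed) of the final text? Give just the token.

Answer: zjoot

Derivation:
Hunk 1: at line 2 remove [keco,vcbb] add [zjoot,xkqr,jeu] -> 14 lines: oaql xoue snmat zjoot xkqr jeu niacz zzjjs nxjfa mwqmi dve nyqdc yfp ztbp
Hunk 2: at line 9 remove [mwqmi,dve,nyqdc] add [ptsge,apjua] -> 13 lines: oaql xoue snmat zjoot xkqr jeu niacz zzjjs nxjfa ptsge apjua yfp ztbp
Hunk 3: at line 8 remove [nxjfa,ptsge] add [lkz,dwsw] -> 13 lines: oaql xoue snmat zjoot xkqr jeu niacz zzjjs lkz dwsw apjua yfp ztbp
Hunk 4: at line 10 remove [apjua,yfp] add [ovjxr] -> 12 lines: oaql xoue snmat zjoot xkqr jeu niacz zzjjs lkz dwsw ovjxr ztbp
Final line 4: zjoot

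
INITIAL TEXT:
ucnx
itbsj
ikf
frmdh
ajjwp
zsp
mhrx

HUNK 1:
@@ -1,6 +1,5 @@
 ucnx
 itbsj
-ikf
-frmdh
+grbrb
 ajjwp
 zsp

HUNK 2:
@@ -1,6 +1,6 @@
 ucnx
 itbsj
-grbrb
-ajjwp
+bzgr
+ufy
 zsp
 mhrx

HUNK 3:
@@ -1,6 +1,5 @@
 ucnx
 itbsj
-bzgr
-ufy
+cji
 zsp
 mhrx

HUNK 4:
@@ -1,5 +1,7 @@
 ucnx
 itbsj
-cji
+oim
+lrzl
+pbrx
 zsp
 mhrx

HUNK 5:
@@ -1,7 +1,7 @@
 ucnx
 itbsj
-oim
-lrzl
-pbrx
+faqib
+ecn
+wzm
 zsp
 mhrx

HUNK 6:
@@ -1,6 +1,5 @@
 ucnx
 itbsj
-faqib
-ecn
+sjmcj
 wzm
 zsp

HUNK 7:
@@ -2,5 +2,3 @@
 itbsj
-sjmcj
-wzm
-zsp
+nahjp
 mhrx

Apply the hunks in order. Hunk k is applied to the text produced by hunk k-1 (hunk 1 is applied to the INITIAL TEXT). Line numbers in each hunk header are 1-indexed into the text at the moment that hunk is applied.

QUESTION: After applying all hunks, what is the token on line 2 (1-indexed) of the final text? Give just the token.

Answer: itbsj

Derivation:
Hunk 1: at line 1 remove [ikf,frmdh] add [grbrb] -> 6 lines: ucnx itbsj grbrb ajjwp zsp mhrx
Hunk 2: at line 1 remove [grbrb,ajjwp] add [bzgr,ufy] -> 6 lines: ucnx itbsj bzgr ufy zsp mhrx
Hunk 3: at line 1 remove [bzgr,ufy] add [cji] -> 5 lines: ucnx itbsj cji zsp mhrx
Hunk 4: at line 1 remove [cji] add [oim,lrzl,pbrx] -> 7 lines: ucnx itbsj oim lrzl pbrx zsp mhrx
Hunk 5: at line 1 remove [oim,lrzl,pbrx] add [faqib,ecn,wzm] -> 7 lines: ucnx itbsj faqib ecn wzm zsp mhrx
Hunk 6: at line 1 remove [faqib,ecn] add [sjmcj] -> 6 lines: ucnx itbsj sjmcj wzm zsp mhrx
Hunk 7: at line 2 remove [sjmcj,wzm,zsp] add [nahjp] -> 4 lines: ucnx itbsj nahjp mhrx
Final line 2: itbsj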